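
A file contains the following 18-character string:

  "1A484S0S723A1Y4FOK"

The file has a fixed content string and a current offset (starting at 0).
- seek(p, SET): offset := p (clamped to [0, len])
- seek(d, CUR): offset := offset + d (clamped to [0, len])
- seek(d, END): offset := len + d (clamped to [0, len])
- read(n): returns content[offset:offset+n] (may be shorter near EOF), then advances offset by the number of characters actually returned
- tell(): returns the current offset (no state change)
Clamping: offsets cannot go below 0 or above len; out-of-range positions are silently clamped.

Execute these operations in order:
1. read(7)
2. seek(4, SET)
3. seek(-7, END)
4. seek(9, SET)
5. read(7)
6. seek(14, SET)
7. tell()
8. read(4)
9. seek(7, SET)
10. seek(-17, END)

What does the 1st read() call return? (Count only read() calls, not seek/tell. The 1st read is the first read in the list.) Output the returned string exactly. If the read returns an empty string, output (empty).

Answer: 1A484S0

Derivation:
After 1 (read(7)): returned '1A484S0', offset=7
After 2 (seek(4, SET)): offset=4
After 3 (seek(-7, END)): offset=11
After 4 (seek(9, SET)): offset=9
After 5 (read(7)): returned '23A1Y4F', offset=16
After 6 (seek(14, SET)): offset=14
After 7 (tell()): offset=14
After 8 (read(4)): returned '4FOK', offset=18
After 9 (seek(7, SET)): offset=7
After 10 (seek(-17, END)): offset=1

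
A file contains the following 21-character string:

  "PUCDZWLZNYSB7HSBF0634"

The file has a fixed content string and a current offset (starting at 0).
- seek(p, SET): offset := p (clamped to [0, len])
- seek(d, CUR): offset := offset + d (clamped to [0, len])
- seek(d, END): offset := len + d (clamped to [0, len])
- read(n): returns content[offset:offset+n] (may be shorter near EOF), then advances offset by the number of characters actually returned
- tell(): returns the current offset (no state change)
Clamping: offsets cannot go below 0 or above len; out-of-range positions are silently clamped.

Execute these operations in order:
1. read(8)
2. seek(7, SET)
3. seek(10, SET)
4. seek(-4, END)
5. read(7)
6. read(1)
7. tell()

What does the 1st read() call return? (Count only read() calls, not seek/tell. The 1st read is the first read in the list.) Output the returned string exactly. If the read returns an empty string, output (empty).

Answer: PUCDZWLZ

Derivation:
After 1 (read(8)): returned 'PUCDZWLZ', offset=8
After 2 (seek(7, SET)): offset=7
After 3 (seek(10, SET)): offset=10
After 4 (seek(-4, END)): offset=17
After 5 (read(7)): returned '0634', offset=21
After 6 (read(1)): returned '', offset=21
After 7 (tell()): offset=21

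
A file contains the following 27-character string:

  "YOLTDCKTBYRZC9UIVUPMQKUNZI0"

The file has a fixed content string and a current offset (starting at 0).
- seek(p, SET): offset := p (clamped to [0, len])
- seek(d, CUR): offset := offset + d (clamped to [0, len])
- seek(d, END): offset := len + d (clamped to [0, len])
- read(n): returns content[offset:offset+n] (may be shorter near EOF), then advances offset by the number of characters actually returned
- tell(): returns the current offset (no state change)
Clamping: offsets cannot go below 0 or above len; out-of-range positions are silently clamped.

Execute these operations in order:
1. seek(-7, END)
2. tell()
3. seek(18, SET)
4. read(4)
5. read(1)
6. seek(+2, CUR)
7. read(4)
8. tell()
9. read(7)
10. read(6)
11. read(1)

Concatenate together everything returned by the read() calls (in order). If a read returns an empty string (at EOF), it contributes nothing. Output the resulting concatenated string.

After 1 (seek(-7, END)): offset=20
After 2 (tell()): offset=20
After 3 (seek(18, SET)): offset=18
After 4 (read(4)): returned 'PMQK', offset=22
After 5 (read(1)): returned 'U', offset=23
After 6 (seek(+2, CUR)): offset=25
After 7 (read(4)): returned 'I0', offset=27
After 8 (tell()): offset=27
After 9 (read(7)): returned '', offset=27
After 10 (read(6)): returned '', offset=27
After 11 (read(1)): returned '', offset=27

Answer: PMQKUI0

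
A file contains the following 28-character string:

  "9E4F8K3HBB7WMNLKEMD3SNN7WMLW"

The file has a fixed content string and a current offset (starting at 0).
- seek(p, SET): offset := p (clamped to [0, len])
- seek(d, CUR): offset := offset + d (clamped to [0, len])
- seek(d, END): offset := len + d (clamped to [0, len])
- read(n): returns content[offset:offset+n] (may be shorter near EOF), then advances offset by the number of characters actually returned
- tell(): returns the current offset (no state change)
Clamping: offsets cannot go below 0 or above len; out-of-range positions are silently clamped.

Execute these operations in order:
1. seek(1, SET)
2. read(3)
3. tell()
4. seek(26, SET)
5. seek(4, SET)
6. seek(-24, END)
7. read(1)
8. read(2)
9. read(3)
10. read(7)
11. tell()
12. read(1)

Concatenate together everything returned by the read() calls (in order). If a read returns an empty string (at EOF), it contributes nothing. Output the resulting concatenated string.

After 1 (seek(1, SET)): offset=1
After 2 (read(3)): returned 'E4F', offset=4
After 3 (tell()): offset=4
After 4 (seek(26, SET)): offset=26
After 5 (seek(4, SET)): offset=4
After 6 (seek(-24, END)): offset=4
After 7 (read(1)): returned '8', offset=5
After 8 (read(2)): returned 'K3', offset=7
After 9 (read(3)): returned 'HBB', offset=10
After 10 (read(7)): returned '7WMNLKE', offset=17
After 11 (tell()): offset=17
After 12 (read(1)): returned 'M', offset=18

Answer: E4F8K3HBB7WMNLKEM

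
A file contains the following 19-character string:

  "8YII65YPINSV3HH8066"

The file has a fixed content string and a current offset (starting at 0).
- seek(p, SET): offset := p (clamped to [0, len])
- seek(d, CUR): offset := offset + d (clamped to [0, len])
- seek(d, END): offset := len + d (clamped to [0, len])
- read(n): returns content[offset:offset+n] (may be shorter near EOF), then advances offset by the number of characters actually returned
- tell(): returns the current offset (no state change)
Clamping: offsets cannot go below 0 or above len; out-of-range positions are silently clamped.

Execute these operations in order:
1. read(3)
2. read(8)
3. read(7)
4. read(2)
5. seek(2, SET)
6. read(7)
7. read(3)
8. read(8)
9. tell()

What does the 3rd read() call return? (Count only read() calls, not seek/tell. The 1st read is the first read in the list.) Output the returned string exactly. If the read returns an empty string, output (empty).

Answer: V3HH806

Derivation:
After 1 (read(3)): returned '8YI', offset=3
After 2 (read(8)): returned 'I65YPINS', offset=11
After 3 (read(7)): returned 'V3HH806', offset=18
After 4 (read(2)): returned '6', offset=19
After 5 (seek(2, SET)): offset=2
After 6 (read(7)): returned 'II65YPI', offset=9
After 7 (read(3)): returned 'NSV', offset=12
After 8 (read(8)): returned '3HH8066', offset=19
After 9 (tell()): offset=19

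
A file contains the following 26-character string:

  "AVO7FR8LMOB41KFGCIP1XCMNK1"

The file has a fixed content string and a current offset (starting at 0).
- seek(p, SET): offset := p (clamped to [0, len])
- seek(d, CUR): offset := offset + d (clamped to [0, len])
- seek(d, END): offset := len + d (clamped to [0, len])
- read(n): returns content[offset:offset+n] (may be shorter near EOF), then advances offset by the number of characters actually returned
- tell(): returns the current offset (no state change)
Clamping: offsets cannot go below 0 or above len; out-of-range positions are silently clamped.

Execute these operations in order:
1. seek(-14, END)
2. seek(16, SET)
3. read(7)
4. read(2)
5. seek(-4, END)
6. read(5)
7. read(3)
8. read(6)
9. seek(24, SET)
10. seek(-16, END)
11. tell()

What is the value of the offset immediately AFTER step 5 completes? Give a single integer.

Answer: 22

Derivation:
After 1 (seek(-14, END)): offset=12
After 2 (seek(16, SET)): offset=16
After 3 (read(7)): returned 'CIP1XCM', offset=23
After 4 (read(2)): returned 'NK', offset=25
After 5 (seek(-4, END)): offset=22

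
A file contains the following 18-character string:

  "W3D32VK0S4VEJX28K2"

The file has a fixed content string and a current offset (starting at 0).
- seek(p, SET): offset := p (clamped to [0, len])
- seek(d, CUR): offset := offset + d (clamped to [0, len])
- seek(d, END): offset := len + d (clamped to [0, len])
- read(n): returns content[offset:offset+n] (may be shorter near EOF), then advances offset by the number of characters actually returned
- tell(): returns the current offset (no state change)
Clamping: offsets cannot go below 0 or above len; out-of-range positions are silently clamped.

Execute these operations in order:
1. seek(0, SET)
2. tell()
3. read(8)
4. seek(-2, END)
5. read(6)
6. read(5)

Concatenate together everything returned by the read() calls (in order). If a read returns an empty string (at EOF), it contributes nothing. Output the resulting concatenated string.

Answer: W3D32VK0K2

Derivation:
After 1 (seek(0, SET)): offset=0
After 2 (tell()): offset=0
After 3 (read(8)): returned 'W3D32VK0', offset=8
After 4 (seek(-2, END)): offset=16
After 5 (read(6)): returned 'K2', offset=18
After 6 (read(5)): returned '', offset=18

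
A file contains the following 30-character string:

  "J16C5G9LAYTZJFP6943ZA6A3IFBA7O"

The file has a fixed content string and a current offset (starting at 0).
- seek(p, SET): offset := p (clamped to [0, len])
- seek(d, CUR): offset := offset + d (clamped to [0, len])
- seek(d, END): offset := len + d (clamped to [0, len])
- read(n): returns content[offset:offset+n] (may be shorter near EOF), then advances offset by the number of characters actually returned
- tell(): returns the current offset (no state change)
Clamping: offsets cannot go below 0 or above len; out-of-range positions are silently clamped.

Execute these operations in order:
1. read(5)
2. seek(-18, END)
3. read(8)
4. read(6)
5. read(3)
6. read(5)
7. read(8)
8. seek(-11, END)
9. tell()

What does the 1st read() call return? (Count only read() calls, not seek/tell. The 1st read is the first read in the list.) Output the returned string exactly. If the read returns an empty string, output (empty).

Answer: J16C5

Derivation:
After 1 (read(5)): returned 'J16C5', offset=5
After 2 (seek(-18, END)): offset=12
After 3 (read(8)): returned 'JFP6943Z', offset=20
After 4 (read(6)): returned 'A6A3IF', offset=26
After 5 (read(3)): returned 'BA7', offset=29
After 6 (read(5)): returned 'O', offset=30
After 7 (read(8)): returned '', offset=30
After 8 (seek(-11, END)): offset=19
After 9 (tell()): offset=19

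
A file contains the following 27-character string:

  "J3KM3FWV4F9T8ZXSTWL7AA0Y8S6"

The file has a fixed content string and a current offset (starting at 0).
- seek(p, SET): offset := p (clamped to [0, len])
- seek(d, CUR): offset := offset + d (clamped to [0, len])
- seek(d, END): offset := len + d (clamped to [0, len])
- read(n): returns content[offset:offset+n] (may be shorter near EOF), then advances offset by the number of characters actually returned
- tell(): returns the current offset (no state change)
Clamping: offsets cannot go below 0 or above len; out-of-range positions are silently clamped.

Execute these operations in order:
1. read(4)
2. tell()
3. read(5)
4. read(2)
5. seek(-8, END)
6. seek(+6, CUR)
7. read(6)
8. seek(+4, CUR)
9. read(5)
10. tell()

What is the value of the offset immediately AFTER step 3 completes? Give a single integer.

Answer: 9

Derivation:
After 1 (read(4)): returned 'J3KM', offset=4
After 2 (tell()): offset=4
After 3 (read(5)): returned '3FWV4', offset=9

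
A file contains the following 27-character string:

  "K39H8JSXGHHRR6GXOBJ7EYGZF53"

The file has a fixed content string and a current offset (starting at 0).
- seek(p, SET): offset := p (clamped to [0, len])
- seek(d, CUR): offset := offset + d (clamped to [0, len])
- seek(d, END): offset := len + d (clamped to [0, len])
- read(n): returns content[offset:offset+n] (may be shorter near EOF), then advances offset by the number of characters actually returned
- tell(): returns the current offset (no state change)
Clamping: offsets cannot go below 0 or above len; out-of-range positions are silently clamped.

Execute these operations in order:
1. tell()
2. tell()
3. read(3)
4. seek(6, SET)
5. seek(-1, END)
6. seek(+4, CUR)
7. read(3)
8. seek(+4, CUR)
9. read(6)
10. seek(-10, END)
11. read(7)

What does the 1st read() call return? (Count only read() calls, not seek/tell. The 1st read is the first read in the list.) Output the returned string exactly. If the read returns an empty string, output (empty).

After 1 (tell()): offset=0
After 2 (tell()): offset=0
After 3 (read(3)): returned 'K39', offset=3
After 4 (seek(6, SET)): offset=6
After 5 (seek(-1, END)): offset=26
After 6 (seek(+4, CUR)): offset=27
After 7 (read(3)): returned '', offset=27
After 8 (seek(+4, CUR)): offset=27
After 9 (read(6)): returned '', offset=27
After 10 (seek(-10, END)): offset=17
After 11 (read(7)): returned 'BJ7EYGZ', offset=24

Answer: K39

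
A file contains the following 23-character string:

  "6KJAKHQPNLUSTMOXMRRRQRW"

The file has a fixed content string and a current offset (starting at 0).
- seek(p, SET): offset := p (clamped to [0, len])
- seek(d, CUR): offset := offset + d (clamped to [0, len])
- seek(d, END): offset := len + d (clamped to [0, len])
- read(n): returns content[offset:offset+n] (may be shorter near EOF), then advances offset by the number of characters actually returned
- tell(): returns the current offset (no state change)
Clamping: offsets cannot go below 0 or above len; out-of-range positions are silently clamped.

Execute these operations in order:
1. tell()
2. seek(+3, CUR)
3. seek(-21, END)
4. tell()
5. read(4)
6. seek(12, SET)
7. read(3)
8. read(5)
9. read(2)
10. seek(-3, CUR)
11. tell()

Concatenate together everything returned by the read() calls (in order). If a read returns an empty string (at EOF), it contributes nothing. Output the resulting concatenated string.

After 1 (tell()): offset=0
After 2 (seek(+3, CUR)): offset=3
After 3 (seek(-21, END)): offset=2
After 4 (tell()): offset=2
After 5 (read(4)): returned 'JAKH', offset=6
After 6 (seek(12, SET)): offset=12
After 7 (read(3)): returned 'TMO', offset=15
After 8 (read(5)): returned 'XMRRR', offset=20
After 9 (read(2)): returned 'QR', offset=22
After 10 (seek(-3, CUR)): offset=19
After 11 (tell()): offset=19

Answer: JAKHTMOXMRRRQR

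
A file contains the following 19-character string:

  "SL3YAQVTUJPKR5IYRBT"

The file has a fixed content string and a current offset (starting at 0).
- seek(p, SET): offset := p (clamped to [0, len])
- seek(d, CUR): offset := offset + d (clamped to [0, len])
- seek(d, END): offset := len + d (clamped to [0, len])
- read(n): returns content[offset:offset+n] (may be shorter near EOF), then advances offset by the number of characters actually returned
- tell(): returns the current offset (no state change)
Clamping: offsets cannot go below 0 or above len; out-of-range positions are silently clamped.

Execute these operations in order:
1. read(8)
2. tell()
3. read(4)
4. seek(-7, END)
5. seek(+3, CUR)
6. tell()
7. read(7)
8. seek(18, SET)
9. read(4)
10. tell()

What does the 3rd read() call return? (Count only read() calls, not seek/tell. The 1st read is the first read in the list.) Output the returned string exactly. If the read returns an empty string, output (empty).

Answer: YRBT

Derivation:
After 1 (read(8)): returned 'SL3YAQVT', offset=8
After 2 (tell()): offset=8
After 3 (read(4)): returned 'UJPK', offset=12
After 4 (seek(-7, END)): offset=12
After 5 (seek(+3, CUR)): offset=15
After 6 (tell()): offset=15
After 7 (read(7)): returned 'YRBT', offset=19
After 8 (seek(18, SET)): offset=18
After 9 (read(4)): returned 'T', offset=19
After 10 (tell()): offset=19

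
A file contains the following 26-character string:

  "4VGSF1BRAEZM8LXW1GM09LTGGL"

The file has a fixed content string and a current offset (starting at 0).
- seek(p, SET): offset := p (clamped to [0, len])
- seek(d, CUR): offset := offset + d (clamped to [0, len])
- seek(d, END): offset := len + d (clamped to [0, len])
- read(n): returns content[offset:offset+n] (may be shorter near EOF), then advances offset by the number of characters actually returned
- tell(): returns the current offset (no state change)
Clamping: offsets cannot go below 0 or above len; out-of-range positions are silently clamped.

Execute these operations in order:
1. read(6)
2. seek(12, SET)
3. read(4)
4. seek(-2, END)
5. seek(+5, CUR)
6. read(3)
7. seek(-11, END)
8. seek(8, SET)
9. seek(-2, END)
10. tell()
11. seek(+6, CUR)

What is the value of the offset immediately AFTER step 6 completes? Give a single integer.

Answer: 26

Derivation:
After 1 (read(6)): returned '4VGSF1', offset=6
After 2 (seek(12, SET)): offset=12
After 3 (read(4)): returned '8LXW', offset=16
After 4 (seek(-2, END)): offset=24
After 5 (seek(+5, CUR)): offset=26
After 6 (read(3)): returned '', offset=26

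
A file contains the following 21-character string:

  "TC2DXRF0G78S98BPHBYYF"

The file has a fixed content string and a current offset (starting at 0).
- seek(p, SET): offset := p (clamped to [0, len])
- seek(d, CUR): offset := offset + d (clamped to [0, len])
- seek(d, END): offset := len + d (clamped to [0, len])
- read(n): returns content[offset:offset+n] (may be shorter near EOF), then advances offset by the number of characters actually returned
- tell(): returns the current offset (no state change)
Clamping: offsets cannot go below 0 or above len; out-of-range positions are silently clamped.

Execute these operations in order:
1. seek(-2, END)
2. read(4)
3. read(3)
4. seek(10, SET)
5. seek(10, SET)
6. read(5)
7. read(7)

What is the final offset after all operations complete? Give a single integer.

After 1 (seek(-2, END)): offset=19
After 2 (read(4)): returned 'YF', offset=21
After 3 (read(3)): returned '', offset=21
After 4 (seek(10, SET)): offset=10
After 5 (seek(10, SET)): offset=10
After 6 (read(5)): returned '8S98B', offset=15
After 7 (read(7)): returned 'PHBYYF', offset=21

Answer: 21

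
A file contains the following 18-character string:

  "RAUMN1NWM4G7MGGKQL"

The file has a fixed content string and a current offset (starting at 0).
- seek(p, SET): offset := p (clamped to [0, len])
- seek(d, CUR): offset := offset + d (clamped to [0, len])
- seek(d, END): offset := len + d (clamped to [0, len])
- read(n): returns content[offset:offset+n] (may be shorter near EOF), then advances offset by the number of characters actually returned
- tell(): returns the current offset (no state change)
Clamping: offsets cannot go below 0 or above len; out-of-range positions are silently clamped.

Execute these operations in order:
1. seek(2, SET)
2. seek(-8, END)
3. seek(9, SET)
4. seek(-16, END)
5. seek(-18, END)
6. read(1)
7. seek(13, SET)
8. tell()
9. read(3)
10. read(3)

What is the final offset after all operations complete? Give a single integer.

Answer: 18

Derivation:
After 1 (seek(2, SET)): offset=2
After 2 (seek(-8, END)): offset=10
After 3 (seek(9, SET)): offset=9
After 4 (seek(-16, END)): offset=2
After 5 (seek(-18, END)): offset=0
After 6 (read(1)): returned 'R', offset=1
After 7 (seek(13, SET)): offset=13
After 8 (tell()): offset=13
After 9 (read(3)): returned 'GGK', offset=16
After 10 (read(3)): returned 'QL', offset=18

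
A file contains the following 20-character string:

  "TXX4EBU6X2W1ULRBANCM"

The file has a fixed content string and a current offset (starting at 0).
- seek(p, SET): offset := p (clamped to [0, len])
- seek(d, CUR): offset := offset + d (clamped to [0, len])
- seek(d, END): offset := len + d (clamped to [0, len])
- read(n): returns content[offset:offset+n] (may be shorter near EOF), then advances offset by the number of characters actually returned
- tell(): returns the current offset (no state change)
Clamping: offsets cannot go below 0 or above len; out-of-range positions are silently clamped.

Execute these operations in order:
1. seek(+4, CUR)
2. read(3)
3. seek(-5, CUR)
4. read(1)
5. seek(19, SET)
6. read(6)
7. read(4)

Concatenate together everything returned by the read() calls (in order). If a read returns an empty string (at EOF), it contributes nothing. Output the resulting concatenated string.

After 1 (seek(+4, CUR)): offset=4
After 2 (read(3)): returned 'EBU', offset=7
After 3 (seek(-5, CUR)): offset=2
After 4 (read(1)): returned 'X', offset=3
After 5 (seek(19, SET)): offset=19
After 6 (read(6)): returned 'M', offset=20
After 7 (read(4)): returned '', offset=20

Answer: EBUXM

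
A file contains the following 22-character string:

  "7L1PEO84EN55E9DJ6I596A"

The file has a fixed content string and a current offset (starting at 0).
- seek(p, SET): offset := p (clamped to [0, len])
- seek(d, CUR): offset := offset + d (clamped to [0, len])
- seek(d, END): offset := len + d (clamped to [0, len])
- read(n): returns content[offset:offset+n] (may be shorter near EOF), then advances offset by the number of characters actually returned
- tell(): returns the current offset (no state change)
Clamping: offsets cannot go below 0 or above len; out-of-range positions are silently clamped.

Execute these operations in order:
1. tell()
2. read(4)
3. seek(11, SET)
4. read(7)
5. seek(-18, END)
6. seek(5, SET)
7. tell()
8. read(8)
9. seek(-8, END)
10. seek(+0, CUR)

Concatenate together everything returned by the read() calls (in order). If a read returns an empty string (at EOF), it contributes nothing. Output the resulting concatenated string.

After 1 (tell()): offset=0
After 2 (read(4)): returned '7L1P', offset=4
After 3 (seek(11, SET)): offset=11
After 4 (read(7)): returned '5E9DJ6I', offset=18
After 5 (seek(-18, END)): offset=4
After 6 (seek(5, SET)): offset=5
After 7 (tell()): offset=5
After 8 (read(8)): returned 'O84EN55E', offset=13
After 9 (seek(-8, END)): offset=14
After 10 (seek(+0, CUR)): offset=14

Answer: 7L1P5E9DJ6IO84EN55E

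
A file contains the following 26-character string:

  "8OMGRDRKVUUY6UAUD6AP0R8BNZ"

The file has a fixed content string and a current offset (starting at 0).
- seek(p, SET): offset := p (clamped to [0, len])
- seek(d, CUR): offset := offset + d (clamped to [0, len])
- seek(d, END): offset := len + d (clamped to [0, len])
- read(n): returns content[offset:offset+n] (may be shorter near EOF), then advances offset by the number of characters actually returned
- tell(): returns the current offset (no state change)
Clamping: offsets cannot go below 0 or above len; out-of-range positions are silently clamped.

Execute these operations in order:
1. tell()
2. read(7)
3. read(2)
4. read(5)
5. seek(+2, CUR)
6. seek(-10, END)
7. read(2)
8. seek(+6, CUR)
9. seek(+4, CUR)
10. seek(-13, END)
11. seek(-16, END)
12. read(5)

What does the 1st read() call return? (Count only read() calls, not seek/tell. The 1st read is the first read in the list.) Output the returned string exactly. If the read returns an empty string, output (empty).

Answer: 8OMGRDR

Derivation:
After 1 (tell()): offset=0
After 2 (read(7)): returned '8OMGRDR', offset=7
After 3 (read(2)): returned 'KV', offset=9
After 4 (read(5)): returned 'UUY6U', offset=14
After 5 (seek(+2, CUR)): offset=16
After 6 (seek(-10, END)): offset=16
After 7 (read(2)): returned 'D6', offset=18
After 8 (seek(+6, CUR)): offset=24
After 9 (seek(+4, CUR)): offset=26
After 10 (seek(-13, END)): offset=13
After 11 (seek(-16, END)): offset=10
After 12 (read(5)): returned 'UY6UA', offset=15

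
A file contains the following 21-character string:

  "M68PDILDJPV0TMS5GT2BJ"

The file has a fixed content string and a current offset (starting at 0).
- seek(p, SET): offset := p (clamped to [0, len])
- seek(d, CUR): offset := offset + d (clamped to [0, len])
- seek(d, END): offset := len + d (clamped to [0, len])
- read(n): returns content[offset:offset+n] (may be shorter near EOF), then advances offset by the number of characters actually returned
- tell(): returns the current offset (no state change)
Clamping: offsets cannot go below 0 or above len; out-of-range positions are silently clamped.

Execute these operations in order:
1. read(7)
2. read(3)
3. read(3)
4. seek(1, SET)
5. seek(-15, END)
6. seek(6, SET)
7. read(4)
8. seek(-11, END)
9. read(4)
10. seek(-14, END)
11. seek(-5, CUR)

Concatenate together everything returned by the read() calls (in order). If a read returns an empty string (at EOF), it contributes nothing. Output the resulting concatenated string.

After 1 (read(7)): returned 'M68PDIL', offset=7
After 2 (read(3)): returned 'DJP', offset=10
After 3 (read(3)): returned 'V0T', offset=13
After 4 (seek(1, SET)): offset=1
After 5 (seek(-15, END)): offset=6
After 6 (seek(6, SET)): offset=6
After 7 (read(4)): returned 'LDJP', offset=10
After 8 (seek(-11, END)): offset=10
After 9 (read(4)): returned 'V0TM', offset=14
After 10 (seek(-14, END)): offset=7
After 11 (seek(-5, CUR)): offset=2

Answer: M68PDILDJPV0TLDJPV0TM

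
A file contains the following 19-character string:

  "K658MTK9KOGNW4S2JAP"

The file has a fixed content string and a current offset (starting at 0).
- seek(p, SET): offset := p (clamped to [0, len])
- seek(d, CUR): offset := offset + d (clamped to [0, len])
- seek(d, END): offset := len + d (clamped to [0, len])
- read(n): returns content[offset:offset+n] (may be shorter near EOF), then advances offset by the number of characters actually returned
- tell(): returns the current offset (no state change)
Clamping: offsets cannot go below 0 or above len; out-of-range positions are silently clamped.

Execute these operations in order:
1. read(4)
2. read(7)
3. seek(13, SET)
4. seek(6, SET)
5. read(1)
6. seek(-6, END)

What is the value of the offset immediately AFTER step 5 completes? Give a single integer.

Answer: 7

Derivation:
After 1 (read(4)): returned 'K658', offset=4
After 2 (read(7)): returned 'MTK9KOG', offset=11
After 3 (seek(13, SET)): offset=13
After 4 (seek(6, SET)): offset=6
After 5 (read(1)): returned 'K', offset=7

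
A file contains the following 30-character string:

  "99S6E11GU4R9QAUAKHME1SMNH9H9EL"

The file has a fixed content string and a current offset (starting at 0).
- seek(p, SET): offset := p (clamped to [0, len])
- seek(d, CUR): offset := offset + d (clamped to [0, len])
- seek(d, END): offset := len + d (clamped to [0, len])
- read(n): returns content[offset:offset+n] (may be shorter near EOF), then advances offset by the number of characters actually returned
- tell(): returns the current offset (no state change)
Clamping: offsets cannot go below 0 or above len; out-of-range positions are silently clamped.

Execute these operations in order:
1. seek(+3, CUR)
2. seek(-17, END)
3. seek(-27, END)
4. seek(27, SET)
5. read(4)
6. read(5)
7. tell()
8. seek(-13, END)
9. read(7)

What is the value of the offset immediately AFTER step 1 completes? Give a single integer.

After 1 (seek(+3, CUR)): offset=3

Answer: 3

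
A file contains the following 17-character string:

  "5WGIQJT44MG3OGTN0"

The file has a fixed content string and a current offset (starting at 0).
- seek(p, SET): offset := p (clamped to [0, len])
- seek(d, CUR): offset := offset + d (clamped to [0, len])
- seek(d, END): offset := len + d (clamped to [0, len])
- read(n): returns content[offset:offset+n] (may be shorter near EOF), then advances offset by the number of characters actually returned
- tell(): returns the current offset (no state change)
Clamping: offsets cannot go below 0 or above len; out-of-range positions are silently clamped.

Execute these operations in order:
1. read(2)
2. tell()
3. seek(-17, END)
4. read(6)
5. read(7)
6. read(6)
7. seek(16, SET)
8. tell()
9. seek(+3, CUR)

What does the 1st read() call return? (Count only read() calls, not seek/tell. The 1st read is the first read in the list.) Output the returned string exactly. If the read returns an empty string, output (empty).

After 1 (read(2)): returned '5W', offset=2
After 2 (tell()): offset=2
After 3 (seek(-17, END)): offset=0
After 4 (read(6)): returned '5WGIQJ', offset=6
After 5 (read(7)): returned 'T44MG3O', offset=13
After 6 (read(6)): returned 'GTN0', offset=17
After 7 (seek(16, SET)): offset=16
After 8 (tell()): offset=16
After 9 (seek(+3, CUR)): offset=17

Answer: 5W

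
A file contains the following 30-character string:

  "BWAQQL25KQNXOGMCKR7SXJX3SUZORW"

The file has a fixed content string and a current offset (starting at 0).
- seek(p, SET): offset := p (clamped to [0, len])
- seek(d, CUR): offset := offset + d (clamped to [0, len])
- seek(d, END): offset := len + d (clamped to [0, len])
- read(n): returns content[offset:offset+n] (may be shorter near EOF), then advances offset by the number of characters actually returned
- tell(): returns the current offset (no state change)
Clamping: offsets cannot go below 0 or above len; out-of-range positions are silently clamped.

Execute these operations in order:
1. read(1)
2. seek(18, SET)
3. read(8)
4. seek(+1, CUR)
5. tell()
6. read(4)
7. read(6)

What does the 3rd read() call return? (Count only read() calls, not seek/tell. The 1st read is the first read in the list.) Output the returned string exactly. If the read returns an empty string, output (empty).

After 1 (read(1)): returned 'B', offset=1
After 2 (seek(18, SET)): offset=18
After 3 (read(8)): returned '7SXJX3SU', offset=26
After 4 (seek(+1, CUR)): offset=27
After 5 (tell()): offset=27
After 6 (read(4)): returned 'ORW', offset=30
After 7 (read(6)): returned '', offset=30

Answer: ORW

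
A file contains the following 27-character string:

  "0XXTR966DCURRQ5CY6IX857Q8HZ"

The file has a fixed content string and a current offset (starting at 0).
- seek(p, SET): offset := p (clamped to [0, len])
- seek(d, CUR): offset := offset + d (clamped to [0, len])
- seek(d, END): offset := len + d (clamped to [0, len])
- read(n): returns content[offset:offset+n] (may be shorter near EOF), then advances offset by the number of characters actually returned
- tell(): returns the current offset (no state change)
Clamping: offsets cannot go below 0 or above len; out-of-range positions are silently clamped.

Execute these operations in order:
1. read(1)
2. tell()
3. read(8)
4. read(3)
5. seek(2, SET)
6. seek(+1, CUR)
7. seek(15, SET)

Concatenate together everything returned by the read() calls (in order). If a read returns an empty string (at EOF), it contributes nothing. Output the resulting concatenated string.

After 1 (read(1)): returned '0', offset=1
After 2 (tell()): offset=1
After 3 (read(8)): returned 'XXTR966D', offset=9
After 4 (read(3)): returned 'CUR', offset=12
After 5 (seek(2, SET)): offset=2
After 6 (seek(+1, CUR)): offset=3
After 7 (seek(15, SET)): offset=15

Answer: 0XXTR966DCUR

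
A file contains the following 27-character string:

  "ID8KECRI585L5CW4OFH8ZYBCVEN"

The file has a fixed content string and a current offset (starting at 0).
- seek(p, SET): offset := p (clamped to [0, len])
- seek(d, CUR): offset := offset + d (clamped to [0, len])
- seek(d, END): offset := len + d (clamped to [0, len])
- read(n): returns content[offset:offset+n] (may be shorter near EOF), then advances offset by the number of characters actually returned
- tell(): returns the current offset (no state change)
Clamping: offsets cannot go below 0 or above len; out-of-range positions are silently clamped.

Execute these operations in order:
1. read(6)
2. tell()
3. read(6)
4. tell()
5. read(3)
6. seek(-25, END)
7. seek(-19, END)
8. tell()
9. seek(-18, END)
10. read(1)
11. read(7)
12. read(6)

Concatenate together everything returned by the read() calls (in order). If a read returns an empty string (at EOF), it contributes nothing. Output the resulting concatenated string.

After 1 (read(6)): returned 'ID8KEC', offset=6
After 2 (tell()): offset=6
After 3 (read(6)): returned 'RI585L', offset=12
After 4 (tell()): offset=12
After 5 (read(3)): returned '5CW', offset=15
After 6 (seek(-25, END)): offset=2
After 7 (seek(-19, END)): offset=8
After 8 (tell()): offset=8
After 9 (seek(-18, END)): offset=9
After 10 (read(1)): returned '8', offset=10
After 11 (read(7)): returned '5L5CW4O', offset=17
After 12 (read(6)): returned 'FH8ZYB', offset=23

Answer: ID8KECRI585L5CW85L5CW4OFH8ZYB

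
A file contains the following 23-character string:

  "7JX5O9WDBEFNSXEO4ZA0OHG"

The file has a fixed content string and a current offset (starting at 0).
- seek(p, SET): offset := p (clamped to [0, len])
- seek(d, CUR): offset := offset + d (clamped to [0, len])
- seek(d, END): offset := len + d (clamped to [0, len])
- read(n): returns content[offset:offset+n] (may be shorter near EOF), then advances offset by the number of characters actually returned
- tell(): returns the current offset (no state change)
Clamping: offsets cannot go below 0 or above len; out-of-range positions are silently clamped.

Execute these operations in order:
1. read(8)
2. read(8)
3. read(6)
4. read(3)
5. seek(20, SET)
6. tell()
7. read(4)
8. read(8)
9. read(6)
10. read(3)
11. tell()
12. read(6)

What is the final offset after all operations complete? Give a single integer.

Answer: 23

Derivation:
After 1 (read(8)): returned '7JX5O9WD', offset=8
After 2 (read(8)): returned 'BEFNSXEO', offset=16
After 3 (read(6)): returned '4ZA0OH', offset=22
After 4 (read(3)): returned 'G', offset=23
After 5 (seek(20, SET)): offset=20
After 6 (tell()): offset=20
After 7 (read(4)): returned 'OHG', offset=23
After 8 (read(8)): returned '', offset=23
After 9 (read(6)): returned '', offset=23
After 10 (read(3)): returned '', offset=23
After 11 (tell()): offset=23
After 12 (read(6)): returned '', offset=23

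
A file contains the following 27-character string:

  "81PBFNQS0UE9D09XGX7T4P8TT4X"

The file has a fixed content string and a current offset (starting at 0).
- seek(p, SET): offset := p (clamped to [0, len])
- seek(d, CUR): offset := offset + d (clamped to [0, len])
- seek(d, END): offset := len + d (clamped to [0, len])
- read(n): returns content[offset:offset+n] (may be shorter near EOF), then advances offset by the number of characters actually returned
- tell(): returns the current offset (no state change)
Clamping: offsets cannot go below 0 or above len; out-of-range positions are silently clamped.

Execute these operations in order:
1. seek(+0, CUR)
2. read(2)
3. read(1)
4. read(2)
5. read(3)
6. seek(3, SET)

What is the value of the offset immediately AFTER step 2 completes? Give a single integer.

Answer: 2

Derivation:
After 1 (seek(+0, CUR)): offset=0
After 2 (read(2)): returned '81', offset=2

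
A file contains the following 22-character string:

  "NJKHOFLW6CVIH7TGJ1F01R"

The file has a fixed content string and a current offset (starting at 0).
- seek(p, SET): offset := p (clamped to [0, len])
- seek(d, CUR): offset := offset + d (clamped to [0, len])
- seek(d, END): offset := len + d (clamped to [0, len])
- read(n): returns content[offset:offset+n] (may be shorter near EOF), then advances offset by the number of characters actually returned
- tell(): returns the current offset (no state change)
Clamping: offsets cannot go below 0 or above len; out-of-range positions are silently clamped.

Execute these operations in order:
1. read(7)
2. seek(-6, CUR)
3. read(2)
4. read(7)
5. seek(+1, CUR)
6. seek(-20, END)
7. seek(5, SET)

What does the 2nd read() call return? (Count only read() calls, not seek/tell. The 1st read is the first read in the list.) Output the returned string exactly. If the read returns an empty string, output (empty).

Answer: JK

Derivation:
After 1 (read(7)): returned 'NJKHOFL', offset=7
After 2 (seek(-6, CUR)): offset=1
After 3 (read(2)): returned 'JK', offset=3
After 4 (read(7)): returned 'HOFLW6C', offset=10
After 5 (seek(+1, CUR)): offset=11
After 6 (seek(-20, END)): offset=2
After 7 (seek(5, SET)): offset=5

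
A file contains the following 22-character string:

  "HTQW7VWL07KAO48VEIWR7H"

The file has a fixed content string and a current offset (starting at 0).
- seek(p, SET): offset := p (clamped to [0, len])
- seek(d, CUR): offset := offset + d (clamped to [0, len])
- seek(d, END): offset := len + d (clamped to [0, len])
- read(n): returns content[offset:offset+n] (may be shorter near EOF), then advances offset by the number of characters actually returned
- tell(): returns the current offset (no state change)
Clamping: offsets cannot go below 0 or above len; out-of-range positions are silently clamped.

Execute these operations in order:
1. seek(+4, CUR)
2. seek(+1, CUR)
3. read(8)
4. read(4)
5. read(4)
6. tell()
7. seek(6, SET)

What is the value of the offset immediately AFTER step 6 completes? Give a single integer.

After 1 (seek(+4, CUR)): offset=4
After 2 (seek(+1, CUR)): offset=5
After 3 (read(8)): returned 'VWL07KAO', offset=13
After 4 (read(4)): returned '48VE', offset=17
After 5 (read(4)): returned 'IWR7', offset=21
After 6 (tell()): offset=21

Answer: 21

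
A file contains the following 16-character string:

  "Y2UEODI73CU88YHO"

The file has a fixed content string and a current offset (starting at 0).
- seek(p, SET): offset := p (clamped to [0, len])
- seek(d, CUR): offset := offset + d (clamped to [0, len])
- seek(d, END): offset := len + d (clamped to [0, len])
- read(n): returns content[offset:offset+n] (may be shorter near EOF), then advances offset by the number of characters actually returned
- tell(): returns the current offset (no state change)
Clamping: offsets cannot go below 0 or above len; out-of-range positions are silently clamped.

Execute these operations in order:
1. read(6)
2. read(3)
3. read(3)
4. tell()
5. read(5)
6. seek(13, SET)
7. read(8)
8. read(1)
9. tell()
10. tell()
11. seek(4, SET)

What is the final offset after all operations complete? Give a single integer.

After 1 (read(6)): returned 'Y2UEOD', offset=6
After 2 (read(3)): returned 'I73', offset=9
After 3 (read(3)): returned 'CU8', offset=12
After 4 (tell()): offset=12
After 5 (read(5)): returned '8YHO', offset=16
After 6 (seek(13, SET)): offset=13
After 7 (read(8)): returned 'YHO', offset=16
After 8 (read(1)): returned '', offset=16
After 9 (tell()): offset=16
After 10 (tell()): offset=16
After 11 (seek(4, SET)): offset=4

Answer: 4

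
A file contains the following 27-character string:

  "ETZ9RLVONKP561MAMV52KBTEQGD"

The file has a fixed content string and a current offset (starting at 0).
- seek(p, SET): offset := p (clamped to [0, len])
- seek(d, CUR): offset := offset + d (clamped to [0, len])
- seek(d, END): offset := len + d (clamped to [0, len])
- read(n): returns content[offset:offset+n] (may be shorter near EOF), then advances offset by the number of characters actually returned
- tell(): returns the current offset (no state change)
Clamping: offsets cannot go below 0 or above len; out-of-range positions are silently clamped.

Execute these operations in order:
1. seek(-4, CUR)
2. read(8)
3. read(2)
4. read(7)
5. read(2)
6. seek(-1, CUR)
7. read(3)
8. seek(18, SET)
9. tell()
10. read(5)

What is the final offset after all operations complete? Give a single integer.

After 1 (seek(-4, CUR)): offset=0
After 2 (read(8)): returned 'ETZ9RLVO', offset=8
After 3 (read(2)): returned 'NK', offset=10
After 4 (read(7)): returned 'P561MAM', offset=17
After 5 (read(2)): returned 'V5', offset=19
After 6 (seek(-1, CUR)): offset=18
After 7 (read(3)): returned '52K', offset=21
After 8 (seek(18, SET)): offset=18
After 9 (tell()): offset=18
After 10 (read(5)): returned '52KBT', offset=23

Answer: 23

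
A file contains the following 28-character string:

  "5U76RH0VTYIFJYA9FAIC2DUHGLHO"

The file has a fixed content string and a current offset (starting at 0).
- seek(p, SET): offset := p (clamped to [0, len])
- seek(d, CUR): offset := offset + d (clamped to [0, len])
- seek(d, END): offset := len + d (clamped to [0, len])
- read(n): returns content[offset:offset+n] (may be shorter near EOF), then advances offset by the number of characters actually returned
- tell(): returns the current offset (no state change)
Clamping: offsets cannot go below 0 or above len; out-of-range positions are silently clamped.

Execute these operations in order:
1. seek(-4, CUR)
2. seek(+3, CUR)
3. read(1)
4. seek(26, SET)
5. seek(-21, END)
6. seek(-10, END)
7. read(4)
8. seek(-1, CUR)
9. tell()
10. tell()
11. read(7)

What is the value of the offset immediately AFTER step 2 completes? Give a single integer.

After 1 (seek(-4, CUR)): offset=0
After 2 (seek(+3, CUR)): offset=3

Answer: 3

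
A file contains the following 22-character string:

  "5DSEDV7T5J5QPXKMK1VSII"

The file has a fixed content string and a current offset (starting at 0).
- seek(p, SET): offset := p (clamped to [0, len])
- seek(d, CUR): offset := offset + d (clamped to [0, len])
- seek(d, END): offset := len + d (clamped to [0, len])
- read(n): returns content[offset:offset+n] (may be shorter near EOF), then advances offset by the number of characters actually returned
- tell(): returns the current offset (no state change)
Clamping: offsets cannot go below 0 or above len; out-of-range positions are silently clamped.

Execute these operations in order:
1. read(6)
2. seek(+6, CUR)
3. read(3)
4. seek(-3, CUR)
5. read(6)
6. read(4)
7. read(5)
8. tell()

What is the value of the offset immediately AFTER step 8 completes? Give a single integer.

Answer: 22

Derivation:
After 1 (read(6)): returned '5DSEDV', offset=6
After 2 (seek(+6, CUR)): offset=12
After 3 (read(3)): returned 'PXK', offset=15
After 4 (seek(-3, CUR)): offset=12
After 5 (read(6)): returned 'PXKMK1', offset=18
After 6 (read(4)): returned 'VSII', offset=22
After 7 (read(5)): returned '', offset=22
After 8 (tell()): offset=22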